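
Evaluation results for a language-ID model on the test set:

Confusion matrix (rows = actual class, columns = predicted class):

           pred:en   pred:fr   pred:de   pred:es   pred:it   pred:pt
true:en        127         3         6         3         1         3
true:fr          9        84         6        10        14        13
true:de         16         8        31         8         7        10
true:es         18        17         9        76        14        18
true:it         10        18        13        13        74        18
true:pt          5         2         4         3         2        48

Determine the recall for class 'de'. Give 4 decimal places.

Take TP from the diagonal, FP from the rest of the 'de' prediction marginal, FN from the rest of the 'de' actual marginal.
recall = TP/(TP+FN).
de: TP=31, FN=16+8+8+7+10=49 → 31/80 = 0.38750

0.3875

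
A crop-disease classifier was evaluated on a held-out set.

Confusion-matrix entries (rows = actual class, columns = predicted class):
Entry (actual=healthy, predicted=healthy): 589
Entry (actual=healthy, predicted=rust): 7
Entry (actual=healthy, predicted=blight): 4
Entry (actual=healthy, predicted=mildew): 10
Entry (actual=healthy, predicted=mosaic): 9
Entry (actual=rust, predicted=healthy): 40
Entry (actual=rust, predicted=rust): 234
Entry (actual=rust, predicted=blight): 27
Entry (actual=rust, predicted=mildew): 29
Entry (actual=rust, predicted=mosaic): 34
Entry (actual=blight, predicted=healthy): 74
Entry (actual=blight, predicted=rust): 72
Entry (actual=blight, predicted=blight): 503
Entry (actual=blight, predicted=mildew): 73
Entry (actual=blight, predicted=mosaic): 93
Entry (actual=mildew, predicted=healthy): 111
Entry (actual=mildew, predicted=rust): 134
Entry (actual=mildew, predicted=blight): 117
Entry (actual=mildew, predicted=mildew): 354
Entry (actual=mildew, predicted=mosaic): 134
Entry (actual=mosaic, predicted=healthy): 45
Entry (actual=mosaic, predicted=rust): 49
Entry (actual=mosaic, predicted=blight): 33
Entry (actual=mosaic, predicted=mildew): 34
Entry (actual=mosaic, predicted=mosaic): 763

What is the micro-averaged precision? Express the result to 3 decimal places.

0.684

Micro-averaging pools counts across classes: ΣTP=2443, ΣFP=1129, ΣFN=1129.
Micro-precision = TP/(TP+FP) on pooled counts = 0.684 (equals overall accuracy in single-label multiclass).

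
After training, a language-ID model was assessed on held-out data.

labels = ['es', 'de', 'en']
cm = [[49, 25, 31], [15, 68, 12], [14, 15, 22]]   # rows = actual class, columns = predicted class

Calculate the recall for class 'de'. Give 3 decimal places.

Take TP from the diagonal, FP from the rest of the 'de' prediction marginal, FN from the rest of the 'de' actual marginal.
recall = TP/(TP+FN).
de: TP=68, FN=15+12=27 → 68/95 = 0.7158

0.716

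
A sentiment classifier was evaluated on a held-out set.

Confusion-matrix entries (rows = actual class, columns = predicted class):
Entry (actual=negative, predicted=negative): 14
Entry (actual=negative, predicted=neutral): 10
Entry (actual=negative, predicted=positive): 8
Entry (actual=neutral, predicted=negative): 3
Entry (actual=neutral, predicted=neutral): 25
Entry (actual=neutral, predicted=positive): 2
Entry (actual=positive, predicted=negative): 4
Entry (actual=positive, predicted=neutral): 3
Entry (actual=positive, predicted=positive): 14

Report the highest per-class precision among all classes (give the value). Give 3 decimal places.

0.667

Per-class precision (TP/(TP+FP)):
  negative: TP=14, FP=3+4=7 → 14/21 = 0.6667
  neutral: TP=25, FP=10+3=13 → 25/38 = 0.6579
  positive: TP=14, FP=8+2=10 → 14/24 = 0.5833
Highest is class 'negative' with precision = 0.667.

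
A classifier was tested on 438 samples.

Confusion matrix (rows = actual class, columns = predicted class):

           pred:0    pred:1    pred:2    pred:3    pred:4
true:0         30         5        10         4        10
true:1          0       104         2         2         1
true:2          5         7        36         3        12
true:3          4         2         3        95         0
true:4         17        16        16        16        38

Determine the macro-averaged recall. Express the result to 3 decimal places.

Per-class recall (TP/(TP+FN)):
  0: TP=30, FN=5+10+4+10=29 → 30/59 = 0.5085
  1: TP=104, FN=0+2+2+1=5 → 104/109 = 0.9541
  2: TP=36, FN=5+7+3+12=27 → 36/63 = 0.5714
  3: TP=95, FN=4+2+3+0=9 → 95/104 = 0.9135
  4: TP=38, FN=17+16+16+16=65 → 38/103 = 0.3689
Macro-recall = mean = (0.5085 + 0.9541 + 0.5714 + 0.9135 + 0.3689) / 5 = 0.663

0.663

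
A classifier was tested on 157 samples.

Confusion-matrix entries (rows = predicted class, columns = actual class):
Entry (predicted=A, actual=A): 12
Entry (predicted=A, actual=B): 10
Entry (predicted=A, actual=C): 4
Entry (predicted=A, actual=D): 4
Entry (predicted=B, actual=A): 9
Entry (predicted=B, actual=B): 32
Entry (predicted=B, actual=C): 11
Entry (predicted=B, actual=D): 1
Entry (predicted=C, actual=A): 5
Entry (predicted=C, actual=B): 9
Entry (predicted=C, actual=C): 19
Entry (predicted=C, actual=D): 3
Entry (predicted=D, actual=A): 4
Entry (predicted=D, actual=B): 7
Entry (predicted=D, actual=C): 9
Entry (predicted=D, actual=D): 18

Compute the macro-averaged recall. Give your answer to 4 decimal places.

0.5215

Per-class recall (TP/(TP+FN)):
  A: TP=12, FN=9+5+4=18 → 12/30 = 0.40000
  B: TP=32, FN=10+9+7=26 → 32/58 = 0.55172
  C: TP=19, FN=4+11+9=24 → 19/43 = 0.44186
  D: TP=18, FN=4+1+3=8 → 18/26 = 0.69231
Macro-recall = mean = (0.40000 + 0.55172 + 0.44186 + 0.69231) / 4 = 0.5215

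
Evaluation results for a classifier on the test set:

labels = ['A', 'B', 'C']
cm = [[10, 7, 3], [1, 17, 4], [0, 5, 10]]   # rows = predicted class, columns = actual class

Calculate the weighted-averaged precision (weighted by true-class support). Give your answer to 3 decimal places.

Per-class precision (TP/(TP+FP)):
  A: TP=10, FP=7+3=10 → 10/20 = 0.5000
  B: TP=17, FP=1+4=5 → 17/22 = 0.7727
  C: TP=10, FP=0+5=5 → 10/15 = 0.6667
Weighted-precision = Σ (supportᵢ/N)·precisionᵢ with N=57: (11/57)·0.5000 + (29/57)·0.7727 + (17/57)·0.6667 = 0.688

0.688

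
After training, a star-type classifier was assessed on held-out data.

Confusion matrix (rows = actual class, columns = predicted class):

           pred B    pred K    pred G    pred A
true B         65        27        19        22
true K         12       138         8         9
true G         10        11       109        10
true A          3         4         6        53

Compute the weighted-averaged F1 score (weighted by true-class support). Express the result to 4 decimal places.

0.7160

Per-class F1 score (2·TP/(2·TP+FP+FN)):
  B: TP=65, FP=12+10+3=25, FN=27+19+22=68 → 130/223 = 0.58296
  K: TP=138, FP=27+11+4=42, FN=12+8+9=29 → 276/347 = 0.79539
  G: TP=109, FP=19+8+6=33, FN=10+11+10=31 → 218/282 = 0.77305
  A: TP=53, FP=22+9+10=41, FN=3+4+6=13 → 106/160 = 0.66250
Weighted-F1 score = Σ (supportᵢ/N)·F1 scoreᵢ with N=506: (133/506)·0.58296 + (167/506)·0.79539 + (140/506)·0.77305 + (66/506)·0.66250 = 0.7160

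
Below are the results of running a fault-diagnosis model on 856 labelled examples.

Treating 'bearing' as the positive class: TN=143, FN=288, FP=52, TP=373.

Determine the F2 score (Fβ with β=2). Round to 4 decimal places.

0.6077

Fβ = (1+β²)·TP / ((1+β²)·TP + β²·FN + FP), with β²=4
= 5·373 / (5·373 + 4·288 + 52) = 0.6077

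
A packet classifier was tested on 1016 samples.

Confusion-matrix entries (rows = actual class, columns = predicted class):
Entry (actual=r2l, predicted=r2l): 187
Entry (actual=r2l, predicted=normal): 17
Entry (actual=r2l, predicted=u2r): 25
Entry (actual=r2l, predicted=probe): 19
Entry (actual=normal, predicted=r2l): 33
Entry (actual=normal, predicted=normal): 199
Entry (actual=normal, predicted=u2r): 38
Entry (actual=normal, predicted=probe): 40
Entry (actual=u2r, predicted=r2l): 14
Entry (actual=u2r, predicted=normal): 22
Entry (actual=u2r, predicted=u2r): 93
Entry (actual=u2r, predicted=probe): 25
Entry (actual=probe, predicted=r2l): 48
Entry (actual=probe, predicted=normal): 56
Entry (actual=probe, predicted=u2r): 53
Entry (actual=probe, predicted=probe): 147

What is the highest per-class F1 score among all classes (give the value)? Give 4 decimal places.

Per-class F1 score (2·TP/(2·TP+FP+FN)):
  r2l: TP=187, FP=33+14+48=95, FN=17+25+19=61 → 374/530 = 0.70566
  normal: TP=199, FP=17+22+56=95, FN=33+38+40=111 → 398/604 = 0.65894
  u2r: TP=93, FP=25+38+53=116, FN=14+22+25=61 → 186/363 = 0.51240
  probe: TP=147, FP=19+40+25=84, FN=48+56+53=157 → 294/535 = 0.54953
Highest is class 'r2l' with F1 score = 0.7057.

0.7057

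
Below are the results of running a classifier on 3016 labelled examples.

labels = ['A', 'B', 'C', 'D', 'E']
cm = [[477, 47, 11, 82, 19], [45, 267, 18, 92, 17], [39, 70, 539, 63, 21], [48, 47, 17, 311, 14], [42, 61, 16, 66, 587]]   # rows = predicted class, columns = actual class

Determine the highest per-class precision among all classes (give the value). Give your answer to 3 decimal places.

Per-class precision (TP/(TP+FP)):
  A: TP=477, FP=47+11+82+19=159 → 477/636 = 0.7500
  B: TP=267, FP=45+18+92+17=172 → 267/439 = 0.6082
  C: TP=539, FP=39+70+63+21=193 → 539/732 = 0.7363
  D: TP=311, FP=48+47+17+14=126 → 311/437 = 0.7117
  E: TP=587, FP=42+61+16+66=185 → 587/772 = 0.7604
Highest is class 'E' with precision = 0.760.

0.760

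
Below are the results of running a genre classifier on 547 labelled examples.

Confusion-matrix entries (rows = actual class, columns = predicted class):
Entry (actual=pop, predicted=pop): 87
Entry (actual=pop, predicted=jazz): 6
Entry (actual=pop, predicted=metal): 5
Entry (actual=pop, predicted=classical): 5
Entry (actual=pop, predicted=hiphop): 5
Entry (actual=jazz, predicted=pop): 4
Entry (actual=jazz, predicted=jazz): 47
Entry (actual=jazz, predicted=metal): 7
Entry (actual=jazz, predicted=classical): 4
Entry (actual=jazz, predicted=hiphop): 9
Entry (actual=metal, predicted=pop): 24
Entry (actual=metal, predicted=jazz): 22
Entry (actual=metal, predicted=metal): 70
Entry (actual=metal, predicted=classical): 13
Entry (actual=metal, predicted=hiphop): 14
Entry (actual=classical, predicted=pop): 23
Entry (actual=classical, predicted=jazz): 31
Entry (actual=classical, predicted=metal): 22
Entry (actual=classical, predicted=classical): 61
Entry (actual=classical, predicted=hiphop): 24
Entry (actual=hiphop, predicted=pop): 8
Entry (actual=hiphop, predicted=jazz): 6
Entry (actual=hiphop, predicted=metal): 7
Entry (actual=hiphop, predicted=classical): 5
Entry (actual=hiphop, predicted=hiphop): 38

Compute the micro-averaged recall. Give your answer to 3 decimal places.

Micro-averaging pools counts across classes: ΣTP=303, ΣFP=244, ΣFN=244.
Micro-recall = TP/(TP+FN) on pooled counts = 0.554 (equals overall accuracy in single-label multiclass).

0.554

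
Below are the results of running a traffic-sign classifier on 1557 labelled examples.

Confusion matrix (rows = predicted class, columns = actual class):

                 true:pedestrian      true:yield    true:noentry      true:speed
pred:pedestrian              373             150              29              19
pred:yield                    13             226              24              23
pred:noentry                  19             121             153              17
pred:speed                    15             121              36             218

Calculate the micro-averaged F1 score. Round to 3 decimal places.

0.623

Micro-averaging pools counts across classes: ΣTP=970, ΣFP=587, ΣFN=587.
Micro-F1 score = 2·TP/(2·TP+FP+FN) on pooled counts = 0.623 (equals overall accuracy in single-label multiclass).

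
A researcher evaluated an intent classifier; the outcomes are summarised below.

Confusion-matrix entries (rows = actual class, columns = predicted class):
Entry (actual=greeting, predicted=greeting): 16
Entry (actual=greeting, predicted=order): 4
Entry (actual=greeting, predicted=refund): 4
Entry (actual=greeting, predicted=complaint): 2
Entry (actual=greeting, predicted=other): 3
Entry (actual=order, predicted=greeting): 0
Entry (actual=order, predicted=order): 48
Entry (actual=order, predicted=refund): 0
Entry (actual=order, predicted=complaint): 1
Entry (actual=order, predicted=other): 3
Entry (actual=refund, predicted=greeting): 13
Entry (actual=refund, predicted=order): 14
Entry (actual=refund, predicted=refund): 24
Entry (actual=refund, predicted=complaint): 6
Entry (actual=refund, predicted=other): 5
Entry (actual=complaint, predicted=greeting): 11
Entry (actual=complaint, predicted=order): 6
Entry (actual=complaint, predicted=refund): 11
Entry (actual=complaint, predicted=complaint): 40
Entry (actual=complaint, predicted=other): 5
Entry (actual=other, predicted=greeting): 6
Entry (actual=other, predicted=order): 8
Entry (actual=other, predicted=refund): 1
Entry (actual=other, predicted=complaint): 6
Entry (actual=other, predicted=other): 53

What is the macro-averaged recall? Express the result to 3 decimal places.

0.625

Per-class recall (TP/(TP+FN)):
  greeting: TP=16, FN=4+4+2+3=13 → 16/29 = 0.5517
  order: TP=48, FN=0+0+1+3=4 → 48/52 = 0.9231
  refund: TP=24, FN=13+14+6+5=38 → 24/62 = 0.3871
  complaint: TP=40, FN=11+6+11+5=33 → 40/73 = 0.5479
  other: TP=53, FN=6+8+1+6=21 → 53/74 = 0.7162
Macro-recall = mean = (0.5517 + 0.9231 + 0.3871 + 0.5479 + 0.7162) / 5 = 0.625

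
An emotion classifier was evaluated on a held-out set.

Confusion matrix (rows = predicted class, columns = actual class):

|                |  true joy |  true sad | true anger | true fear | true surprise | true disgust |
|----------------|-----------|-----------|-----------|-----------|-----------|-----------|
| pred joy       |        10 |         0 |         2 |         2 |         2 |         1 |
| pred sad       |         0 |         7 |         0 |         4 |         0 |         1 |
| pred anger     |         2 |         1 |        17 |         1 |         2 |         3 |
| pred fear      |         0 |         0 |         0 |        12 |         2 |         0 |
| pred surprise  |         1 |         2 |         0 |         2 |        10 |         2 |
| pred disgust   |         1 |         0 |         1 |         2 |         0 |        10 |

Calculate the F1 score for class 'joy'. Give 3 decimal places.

0.645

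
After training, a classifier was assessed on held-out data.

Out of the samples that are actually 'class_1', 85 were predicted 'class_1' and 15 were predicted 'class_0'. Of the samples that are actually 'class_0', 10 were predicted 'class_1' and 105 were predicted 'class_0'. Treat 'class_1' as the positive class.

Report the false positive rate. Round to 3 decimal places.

FPR = FP/(FP+TN) = 10/(10+105) = 0.087

0.087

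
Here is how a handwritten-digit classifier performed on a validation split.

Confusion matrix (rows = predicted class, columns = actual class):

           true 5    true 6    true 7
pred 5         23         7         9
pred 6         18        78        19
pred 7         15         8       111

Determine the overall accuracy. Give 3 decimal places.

0.736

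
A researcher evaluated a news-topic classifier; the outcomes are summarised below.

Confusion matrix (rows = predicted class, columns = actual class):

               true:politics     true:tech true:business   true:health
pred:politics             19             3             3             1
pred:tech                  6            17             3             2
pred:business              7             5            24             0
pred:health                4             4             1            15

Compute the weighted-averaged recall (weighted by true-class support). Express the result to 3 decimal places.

Per-class recall (TP/(TP+FN)):
  politics: TP=19, FN=6+7+4=17 → 19/36 = 0.5278
  tech: TP=17, FN=3+5+4=12 → 17/29 = 0.5862
  business: TP=24, FN=3+3+1=7 → 24/31 = 0.7742
  health: TP=15, FN=1+2+0=3 → 15/18 = 0.8333
Weighted-recall = Σ (supportᵢ/N)·recallᵢ with N=114: (36/114)·0.5278 + (29/114)·0.5862 + (31/114)·0.7742 + (18/114)·0.8333 = 0.658

0.658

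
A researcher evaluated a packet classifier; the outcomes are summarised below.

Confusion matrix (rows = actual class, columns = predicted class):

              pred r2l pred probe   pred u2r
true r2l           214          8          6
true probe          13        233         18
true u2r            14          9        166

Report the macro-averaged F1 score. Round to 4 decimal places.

Per-class F1 score (2·TP/(2·TP+FP+FN)):
  r2l: TP=214, FP=13+14=27, FN=8+6=14 → 428/469 = 0.91258
  probe: TP=233, FP=8+9=17, FN=13+18=31 → 466/514 = 0.90661
  u2r: TP=166, FP=6+18=24, FN=14+9=23 → 332/379 = 0.87599
Macro-F1 score = mean = (0.91258 + 0.90661 + 0.87599) / 3 = 0.8984

0.8984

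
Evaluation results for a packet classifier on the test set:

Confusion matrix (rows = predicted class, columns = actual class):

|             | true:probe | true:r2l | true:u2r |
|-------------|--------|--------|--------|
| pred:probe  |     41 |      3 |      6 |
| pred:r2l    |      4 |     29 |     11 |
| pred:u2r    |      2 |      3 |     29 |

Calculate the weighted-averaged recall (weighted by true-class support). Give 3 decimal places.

Per-class recall (TP/(TP+FN)):
  probe: TP=41, FN=4+2=6 → 41/47 = 0.8723
  r2l: TP=29, FN=3+3=6 → 29/35 = 0.8286
  u2r: TP=29, FN=6+11=17 → 29/46 = 0.6304
Weighted-recall = Σ (supportᵢ/N)·recallᵢ with N=128: (47/128)·0.8723 + (35/128)·0.8286 + (46/128)·0.6304 = 0.773

0.773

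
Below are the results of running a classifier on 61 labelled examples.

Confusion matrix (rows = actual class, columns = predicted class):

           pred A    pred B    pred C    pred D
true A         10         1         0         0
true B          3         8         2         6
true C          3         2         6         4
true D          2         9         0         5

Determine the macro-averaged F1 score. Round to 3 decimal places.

0.486

Per-class F1 score (2·TP/(2·TP+FP+FN)):
  A: TP=10, FP=3+3+2=8, FN=1+0+0=1 → 20/29 = 0.6897
  B: TP=8, FP=1+2+9=12, FN=3+2+6=11 → 16/39 = 0.4103
  C: TP=6, FP=0+2+0=2, FN=3+2+4=9 → 12/23 = 0.5217
  D: TP=5, FP=0+6+4=10, FN=2+9+0=11 → 10/31 = 0.3226
Macro-F1 score = mean = (0.6897 + 0.4103 + 0.5217 + 0.3226) / 4 = 0.486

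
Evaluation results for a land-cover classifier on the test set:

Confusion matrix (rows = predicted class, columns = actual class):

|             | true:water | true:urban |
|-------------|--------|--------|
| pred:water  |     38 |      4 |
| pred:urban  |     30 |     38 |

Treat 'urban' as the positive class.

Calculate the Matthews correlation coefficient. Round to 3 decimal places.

0.464

MCC = (TP·TN − FP·FN) / √((TP+FP)(TP+FN)(TN+FP)(TN+FN))
Numerator = 38·38 − 30·4 = 1324
Denominator = √(68·42·68·42) = √8156736 = 2856.0000
MCC = 1324 / 2856.0000 = 0.464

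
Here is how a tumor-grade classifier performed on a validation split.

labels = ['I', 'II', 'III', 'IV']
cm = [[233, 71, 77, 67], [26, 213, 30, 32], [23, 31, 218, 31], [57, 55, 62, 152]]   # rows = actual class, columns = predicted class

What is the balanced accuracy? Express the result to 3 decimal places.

0.603

Balanced accuracy = mean of per-class recall.
  I: recall = 233/448 = 0.5201
  II: recall = 213/301 = 0.7076
  III: recall = 218/303 = 0.7195
  IV: recall = 152/326 = 0.4663
Mean = (0.5201 + 0.7076 + 0.7195 + 0.4663) / 4 = 0.603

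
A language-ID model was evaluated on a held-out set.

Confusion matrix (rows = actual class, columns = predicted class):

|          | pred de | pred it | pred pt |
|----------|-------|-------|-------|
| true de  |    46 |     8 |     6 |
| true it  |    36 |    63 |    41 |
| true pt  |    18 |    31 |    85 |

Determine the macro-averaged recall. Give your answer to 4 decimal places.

0.6170

Per-class recall (TP/(TP+FN)):
  de: TP=46, FN=8+6=14 → 46/60 = 0.76667
  it: TP=63, FN=36+41=77 → 63/140 = 0.45000
  pt: TP=85, FN=18+31=49 → 85/134 = 0.63433
Macro-recall = mean = (0.76667 + 0.45000 + 0.63433) / 3 = 0.6170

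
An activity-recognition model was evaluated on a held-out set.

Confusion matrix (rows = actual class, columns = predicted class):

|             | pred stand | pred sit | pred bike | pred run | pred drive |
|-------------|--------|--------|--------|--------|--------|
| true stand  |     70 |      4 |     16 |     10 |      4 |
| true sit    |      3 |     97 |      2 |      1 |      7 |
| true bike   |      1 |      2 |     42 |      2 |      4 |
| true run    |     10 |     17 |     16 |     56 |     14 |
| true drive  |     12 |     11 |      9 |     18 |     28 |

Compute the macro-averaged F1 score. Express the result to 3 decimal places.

0.619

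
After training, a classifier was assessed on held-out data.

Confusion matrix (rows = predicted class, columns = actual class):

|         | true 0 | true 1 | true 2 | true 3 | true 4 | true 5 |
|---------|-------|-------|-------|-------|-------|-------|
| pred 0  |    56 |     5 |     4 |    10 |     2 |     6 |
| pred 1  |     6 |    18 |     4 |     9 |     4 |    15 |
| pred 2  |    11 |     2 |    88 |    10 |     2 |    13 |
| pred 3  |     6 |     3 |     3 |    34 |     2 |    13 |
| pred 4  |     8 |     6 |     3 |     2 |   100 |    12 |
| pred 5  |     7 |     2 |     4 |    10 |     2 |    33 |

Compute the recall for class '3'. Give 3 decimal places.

0.453

Treat '3' as positive and all other classes as negative.
recall = TP/(TP+FN).
3: TP=34, FN=10+9+10+2+10=41 → 34/75 = 0.4533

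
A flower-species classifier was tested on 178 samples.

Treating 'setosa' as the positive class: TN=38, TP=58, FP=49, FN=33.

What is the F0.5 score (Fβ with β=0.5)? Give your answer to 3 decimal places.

Fβ = (1+β²)·TP / ((1+β²)·TP + β²·FN + FP), with β²=1/4
= 1.25·58 / (1.25·58 + 0.25·33 + 49) = 0.559

0.559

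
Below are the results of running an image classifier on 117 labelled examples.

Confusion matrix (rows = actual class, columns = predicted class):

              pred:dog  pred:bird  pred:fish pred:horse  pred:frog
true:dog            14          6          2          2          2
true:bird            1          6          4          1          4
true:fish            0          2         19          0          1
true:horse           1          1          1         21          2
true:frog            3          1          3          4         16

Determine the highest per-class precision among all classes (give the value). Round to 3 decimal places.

Per-class precision (TP/(TP+FP)):
  dog: TP=14, FP=1+0+1+3=5 → 14/19 = 0.7368
  bird: TP=6, FP=6+2+1+1=10 → 6/16 = 0.3750
  fish: TP=19, FP=2+4+1+3=10 → 19/29 = 0.6552
  horse: TP=21, FP=2+1+0+4=7 → 21/28 = 0.7500
  frog: TP=16, FP=2+4+1+2=9 → 16/25 = 0.6400
Highest is class 'horse' with precision = 0.750.

0.750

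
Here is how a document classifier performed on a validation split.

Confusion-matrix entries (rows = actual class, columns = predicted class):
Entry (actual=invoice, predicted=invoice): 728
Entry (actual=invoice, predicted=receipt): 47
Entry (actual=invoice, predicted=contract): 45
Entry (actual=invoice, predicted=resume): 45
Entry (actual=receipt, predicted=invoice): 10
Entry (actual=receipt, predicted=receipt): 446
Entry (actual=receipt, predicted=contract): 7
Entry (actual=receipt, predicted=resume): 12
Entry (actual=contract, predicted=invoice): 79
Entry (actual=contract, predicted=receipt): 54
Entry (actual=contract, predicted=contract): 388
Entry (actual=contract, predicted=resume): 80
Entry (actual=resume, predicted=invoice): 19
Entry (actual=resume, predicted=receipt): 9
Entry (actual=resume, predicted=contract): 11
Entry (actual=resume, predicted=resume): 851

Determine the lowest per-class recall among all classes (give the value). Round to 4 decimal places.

Per-class recall (TP/(TP+FN)):
  invoice: TP=728, FN=47+45+45=137 → 728/865 = 0.84162
  receipt: TP=446, FN=10+7+12=29 → 446/475 = 0.93895
  contract: TP=388, FN=79+54+80=213 → 388/601 = 0.64559
  resume: TP=851, FN=19+9+11=39 → 851/890 = 0.95618
Lowest is class 'contract' with recall = 0.6456.

0.6456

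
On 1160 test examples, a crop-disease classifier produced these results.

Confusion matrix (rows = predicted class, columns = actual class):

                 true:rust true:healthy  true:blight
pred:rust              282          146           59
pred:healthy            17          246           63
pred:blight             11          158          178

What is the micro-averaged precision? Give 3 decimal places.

Micro-averaging pools counts across classes: ΣTP=706, ΣFP=454, ΣFN=454.
Micro-precision = TP/(TP+FP) on pooled counts = 0.609 (equals overall accuracy in single-label multiclass).

0.609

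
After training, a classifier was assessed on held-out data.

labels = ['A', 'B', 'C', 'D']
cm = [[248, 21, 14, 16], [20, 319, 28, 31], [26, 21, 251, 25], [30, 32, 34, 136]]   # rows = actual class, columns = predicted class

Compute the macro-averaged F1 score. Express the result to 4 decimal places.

0.7483

Per-class F1 score (2·TP/(2·TP+FP+FN)):
  A: TP=248, FP=20+26+30=76, FN=21+14+16=51 → 496/623 = 0.79615
  B: TP=319, FP=21+21+32=74, FN=20+28+31=79 → 638/791 = 0.80657
  C: TP=251, FP=14+28+34=76, FN=26+21+25=72 → 502/650 = 0.77231
  D: TP=136, FP=16+31+25=72, FN=30+32+34=96 → 272/440 = 0.61818
Macro-F1 score = mean = (0.79615 + 0.80657 + 0.77231 + 0.61818) / 4 = 0.7483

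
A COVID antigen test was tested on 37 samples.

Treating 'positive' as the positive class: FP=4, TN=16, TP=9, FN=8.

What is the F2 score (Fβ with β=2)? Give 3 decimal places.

0.556

Fβ = (1+β²)·TP / ((1+β²)·TP + β²·FN + FP), with β²=4
= 5·9 / (5·9 + 4·8 + 4) = 0.556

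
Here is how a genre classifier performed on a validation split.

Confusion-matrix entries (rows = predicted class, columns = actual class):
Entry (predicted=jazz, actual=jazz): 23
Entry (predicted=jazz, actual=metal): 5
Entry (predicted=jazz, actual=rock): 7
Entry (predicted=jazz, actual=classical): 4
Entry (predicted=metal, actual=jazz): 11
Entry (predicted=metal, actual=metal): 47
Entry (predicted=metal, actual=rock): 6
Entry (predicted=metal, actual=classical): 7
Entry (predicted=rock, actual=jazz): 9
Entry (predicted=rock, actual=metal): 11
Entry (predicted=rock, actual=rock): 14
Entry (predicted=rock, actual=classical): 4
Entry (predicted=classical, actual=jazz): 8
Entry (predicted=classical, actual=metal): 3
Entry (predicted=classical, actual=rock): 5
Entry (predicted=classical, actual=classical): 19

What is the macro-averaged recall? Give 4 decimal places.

0.5399

Per-class recall (TP/(TP+FN)):
  jazz: TP=23, FN=11+9+8=28 → 23/51 = 0.45098
  metal: TP=47, FN=5+11+3=19 → 47/66 = 0.71212
  rock: TP=14, FN=7+6+5=18 → 14/32 = 0.43750
  classical: TP=19, FN=4+7+4=15 → 19/34 = 0.55882
Macro-recall = mean = (0.45098 + 0.71212 + 0.43750 + 0.55882) / 4 = 0.5399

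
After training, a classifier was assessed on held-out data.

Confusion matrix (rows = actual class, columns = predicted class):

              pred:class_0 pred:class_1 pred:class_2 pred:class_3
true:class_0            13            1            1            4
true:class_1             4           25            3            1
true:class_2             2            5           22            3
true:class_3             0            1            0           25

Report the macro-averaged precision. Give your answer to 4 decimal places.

0.7673

Per-class precision (TP/(TP+FP)):
  class_0: TP=13, FP=4+2+0=6 → 13/19 = 0.68421
  class_1: TP=25, FP=1+5+1=7 → 25/32 = 0.78125
  class_2: TP=22, FP=1+3+0=4 → 22/26 = 0.84615
  class_3: TP=25, FP=4+1+3=8 → 25/33 = 0.75758
Macro-precision = mean = (0.68421 + 0.78125 + 0.84615 + 0.75758) / 4 = 0.7673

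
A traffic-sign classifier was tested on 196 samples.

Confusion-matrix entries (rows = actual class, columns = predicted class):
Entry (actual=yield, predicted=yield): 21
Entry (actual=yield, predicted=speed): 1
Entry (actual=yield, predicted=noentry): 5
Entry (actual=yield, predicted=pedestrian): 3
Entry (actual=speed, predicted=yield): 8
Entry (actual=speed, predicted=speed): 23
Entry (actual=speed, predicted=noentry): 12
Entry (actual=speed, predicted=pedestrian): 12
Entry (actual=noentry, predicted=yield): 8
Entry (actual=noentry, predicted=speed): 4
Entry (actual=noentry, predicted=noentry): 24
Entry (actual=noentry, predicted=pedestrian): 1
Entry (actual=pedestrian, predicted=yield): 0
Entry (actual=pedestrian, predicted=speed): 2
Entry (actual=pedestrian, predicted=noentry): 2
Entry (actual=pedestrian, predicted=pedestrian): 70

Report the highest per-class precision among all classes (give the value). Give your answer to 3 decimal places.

0.814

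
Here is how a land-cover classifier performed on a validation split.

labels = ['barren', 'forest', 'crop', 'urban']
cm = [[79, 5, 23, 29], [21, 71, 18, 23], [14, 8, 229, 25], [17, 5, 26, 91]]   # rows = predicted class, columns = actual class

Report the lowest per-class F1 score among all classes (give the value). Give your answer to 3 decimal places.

0.592

Per-class F1 score (2·TP/(2·TP+FP+FN)):
  barren: TP=79, FP=5+23+29=57, FN=21+14+17=52 → 158/267 = 0.5918
  forest: TP=71, FP=21+18+23=62, FN=5+8+5=18 → 142/222 = 0.6396
  crop: TP=229, FP=14+8+25=47, FN=23+18+26=67 → 458/572 = 0.8007
  urban: TP=91, FP=17+5+26=48, FN=29+23+25=77 → 182/307 = 0.5928
Lowest is class 'barren' with F1 score = 0.592.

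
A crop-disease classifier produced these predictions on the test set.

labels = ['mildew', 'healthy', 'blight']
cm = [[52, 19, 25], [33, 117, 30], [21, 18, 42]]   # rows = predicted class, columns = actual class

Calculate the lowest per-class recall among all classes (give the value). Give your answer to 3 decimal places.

Per-class recall (TP/(TP+FN)):
  mildew: TP=52, FN=33+21=54 → 52/106 = 0.4906
  healthy: TP=117, FN=19+18=37 → 117/154 = 0.7597
  blight: TP=42, FN=25+30=55 → 42/97 = 0.4330
Lowest is class 'blight' with recall = 0.433.

0.433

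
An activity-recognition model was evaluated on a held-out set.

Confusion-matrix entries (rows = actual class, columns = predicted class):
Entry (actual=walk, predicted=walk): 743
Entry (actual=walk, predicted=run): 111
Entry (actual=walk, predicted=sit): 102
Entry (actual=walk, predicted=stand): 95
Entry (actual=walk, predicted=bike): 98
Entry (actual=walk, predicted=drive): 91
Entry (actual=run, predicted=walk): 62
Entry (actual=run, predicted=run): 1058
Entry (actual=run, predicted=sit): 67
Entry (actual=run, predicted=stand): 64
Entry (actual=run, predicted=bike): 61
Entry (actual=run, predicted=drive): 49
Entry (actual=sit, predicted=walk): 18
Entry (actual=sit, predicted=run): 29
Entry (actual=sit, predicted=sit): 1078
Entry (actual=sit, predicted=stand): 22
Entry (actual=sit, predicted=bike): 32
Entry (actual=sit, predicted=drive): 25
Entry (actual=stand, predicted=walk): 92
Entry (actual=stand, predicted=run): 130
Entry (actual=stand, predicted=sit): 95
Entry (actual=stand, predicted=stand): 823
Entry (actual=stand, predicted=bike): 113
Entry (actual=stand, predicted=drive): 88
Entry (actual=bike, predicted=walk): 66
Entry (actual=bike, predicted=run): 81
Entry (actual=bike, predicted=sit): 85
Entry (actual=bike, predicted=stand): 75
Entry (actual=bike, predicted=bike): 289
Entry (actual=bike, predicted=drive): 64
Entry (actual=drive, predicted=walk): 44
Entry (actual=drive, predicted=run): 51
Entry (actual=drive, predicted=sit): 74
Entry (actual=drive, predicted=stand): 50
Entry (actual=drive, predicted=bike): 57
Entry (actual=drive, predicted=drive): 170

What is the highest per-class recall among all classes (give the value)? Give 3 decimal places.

Per-class recall (TP/(TP+FN)):
  walk: TP=743, FN=111+102+95+98+91=497 → 743/1240 = 0.5992
  run: TP=1058, FN=62+67+64+61+49=303 → 1058/1361 = 0.7774
  sit: TP=1078, FN=18+29+22+32+25=126 → 1078/1204 = 0.8953
  stand: TP=823, FN=92+130+95+113+88=518 → 823/1341 = 0.6137
  bike: TP=289, FN=66+81+85+75+64=371 → 289/660 = 0.4379
  drive: TP=170, FN=44+51+74+50+57=276 → 170/446 = 0.3812
Highest is class 'sit' with recall = 0.895.

0.895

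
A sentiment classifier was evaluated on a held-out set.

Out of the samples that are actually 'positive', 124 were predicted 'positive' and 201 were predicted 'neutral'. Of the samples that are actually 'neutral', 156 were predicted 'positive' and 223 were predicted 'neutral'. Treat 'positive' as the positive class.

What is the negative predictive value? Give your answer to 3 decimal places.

0.526

NPV = TN/(TN+FN) = 223/(223+201) = 0.526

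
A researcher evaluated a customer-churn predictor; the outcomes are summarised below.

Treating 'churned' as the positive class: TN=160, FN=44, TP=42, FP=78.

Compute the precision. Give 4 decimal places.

0.3500

Precision = TP/(TP+FP) = 42/(42+78) = 42/120 = 0.3500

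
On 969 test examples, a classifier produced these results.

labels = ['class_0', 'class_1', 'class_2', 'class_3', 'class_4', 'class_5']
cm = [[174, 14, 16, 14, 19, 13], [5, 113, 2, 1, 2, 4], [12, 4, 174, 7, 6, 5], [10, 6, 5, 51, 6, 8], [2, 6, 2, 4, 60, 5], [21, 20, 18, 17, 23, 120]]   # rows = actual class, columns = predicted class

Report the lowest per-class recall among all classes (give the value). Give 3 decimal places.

0.548

Per-class recall (TP/(TP+FN)):
  class_0: TP=174, FN=14+16+14+19+13=76 → 174/250 = 0.6960
  class_1: TP=113, FN=5+2+1+2+4=14 → 113/127 = 0.8898
  class_2: TP=174, FN=12+4+7+6+5=34 → 174/208 = 0.8365
  class_3: TP=51, FN=10+6+5+6+8=35 → 51/86 = 0.5930
  class_4: TP=60, FN=2+6+2+4+5=19 → 60/79 = 0.7595
  class_5: TP=120, FN=21+20+18+17+23=99 → 120/219 = 0.5479
Lowest is class 'class_5' with recall = 0.548.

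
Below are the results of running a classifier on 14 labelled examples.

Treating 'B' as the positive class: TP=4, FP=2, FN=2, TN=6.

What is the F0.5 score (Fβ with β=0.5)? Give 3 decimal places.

Fβ = (1+β²)·TP / ((1+β²)·TP + β²·FN + FP), with β²=1/4
= 1.25·4 / (1.25·4 + 0.25·2 + 2) = 0.667

0.667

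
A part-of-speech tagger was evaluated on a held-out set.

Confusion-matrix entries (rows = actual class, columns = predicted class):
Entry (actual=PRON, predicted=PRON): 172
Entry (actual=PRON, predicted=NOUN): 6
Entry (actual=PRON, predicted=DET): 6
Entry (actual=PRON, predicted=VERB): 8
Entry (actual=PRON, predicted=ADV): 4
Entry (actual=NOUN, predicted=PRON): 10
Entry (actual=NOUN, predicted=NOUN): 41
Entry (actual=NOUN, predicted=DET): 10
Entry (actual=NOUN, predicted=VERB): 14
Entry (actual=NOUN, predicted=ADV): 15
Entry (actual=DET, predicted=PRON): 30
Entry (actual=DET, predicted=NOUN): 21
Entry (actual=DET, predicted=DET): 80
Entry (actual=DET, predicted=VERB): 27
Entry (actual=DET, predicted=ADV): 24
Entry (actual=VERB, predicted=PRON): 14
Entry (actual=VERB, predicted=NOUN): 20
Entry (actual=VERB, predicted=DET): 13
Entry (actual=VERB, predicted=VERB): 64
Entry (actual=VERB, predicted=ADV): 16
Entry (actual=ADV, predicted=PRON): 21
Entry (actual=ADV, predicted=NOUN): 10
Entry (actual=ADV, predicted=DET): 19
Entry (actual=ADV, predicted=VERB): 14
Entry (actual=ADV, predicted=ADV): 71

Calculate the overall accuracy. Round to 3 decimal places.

Accuracy = trace / total = (172+41+80+64+71=428) / 730 = 428/730 = 0.586

0.586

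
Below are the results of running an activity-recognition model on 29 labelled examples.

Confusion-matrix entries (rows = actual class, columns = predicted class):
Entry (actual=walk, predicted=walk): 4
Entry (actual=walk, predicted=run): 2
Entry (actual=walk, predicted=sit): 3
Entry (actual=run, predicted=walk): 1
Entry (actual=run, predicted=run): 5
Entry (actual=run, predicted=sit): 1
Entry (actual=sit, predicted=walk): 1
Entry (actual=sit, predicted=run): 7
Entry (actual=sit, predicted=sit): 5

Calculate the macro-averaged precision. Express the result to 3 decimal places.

0.526

Per-class precision (TP/(TP+FP)):
  walk: TP=4, FP=1+1=2 → 4/6 = 0.6667
  run: TP=5, FP=2+7=9 → 5/14 = 0.3571
  sit: TP=5, FP=3+1=4 → 5/9 = 0.5556
Macro-precision = mean = (0.6667 + 0.3571 + 0.5556) / 3 = 0.526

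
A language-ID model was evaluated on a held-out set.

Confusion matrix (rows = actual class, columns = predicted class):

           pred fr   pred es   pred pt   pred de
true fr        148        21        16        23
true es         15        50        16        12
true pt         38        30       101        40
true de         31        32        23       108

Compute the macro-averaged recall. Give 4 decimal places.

0.5723

Per-class recall (TP/(TP+FN)):
  fr: TP=148, FN=21+16+23=60 → 148/208 = 0.71154
  es: TP=50, FN=15+16+12=43 → 50/93 = 0.53763
  pt: TP=101, FN=38+30+40=108 → 101/209 = 0.48325
  de: TP=108, FN=31+32+23=86 → 108/194 = 0.55670
Macro-recall = mean = (0.71154 + 0.53763 + 0.48325 + 0.55670) / 4 = 0.5723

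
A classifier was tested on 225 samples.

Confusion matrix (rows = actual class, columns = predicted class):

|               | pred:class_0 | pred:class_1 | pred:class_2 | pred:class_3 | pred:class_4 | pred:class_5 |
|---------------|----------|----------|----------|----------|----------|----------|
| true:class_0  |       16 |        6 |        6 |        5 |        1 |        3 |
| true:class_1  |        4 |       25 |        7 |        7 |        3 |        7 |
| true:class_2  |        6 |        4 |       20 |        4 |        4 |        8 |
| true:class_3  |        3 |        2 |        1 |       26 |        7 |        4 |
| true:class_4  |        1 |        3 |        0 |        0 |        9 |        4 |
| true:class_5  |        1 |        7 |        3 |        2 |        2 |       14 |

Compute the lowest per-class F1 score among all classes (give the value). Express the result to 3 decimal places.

0.406

Per-class F1 score (2·TP/(2·TP+FP+FN)):
  class_0: TP=16, FP=4+6+3+1+1=15, FN=6+6+5+1+3=21 → 32/68 = 0.4706
  class_1: TP=25, FP=6+4+2+3+7=22, FN=4+7+7+3+7=28 → 50/100 = 0.5000
  class_2: TP=20, FP=6+7+1+0+3=17, FN=6+4+4+4+8=26 → 40/83 = 0.4819
  class_3: TP=26, FP=5+7+4+0+2=18, FN=3+2+1+7+4=17 → 52/87 = 0.5977
  class_4: TP=9, FP=1+3+4+7+2=17, FN=1+3+0+0+4=8 → 18/43 = 0.4186
  class_5: TP=14, FP=3+7+8+4+4=26, FN=1+7+3+2+2=15 → 28/69 = 0.4058
Lowest is class 'class_5' with F1 score = 0.406.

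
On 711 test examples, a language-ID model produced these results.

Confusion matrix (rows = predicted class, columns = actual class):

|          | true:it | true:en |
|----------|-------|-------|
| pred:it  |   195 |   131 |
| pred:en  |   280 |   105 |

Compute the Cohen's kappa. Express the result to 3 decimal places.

Observed agreement pₒ = trace/N = 300/711 = 0.4219
Expected agreement pₑ = Σ (rowᵢ·colᵢ)/N² = (475·326 + 236·385)/711² = 0.4861
κ = (pₒ − pₑ)/(1 − pₑ) = (0.4219 − 0.4861)/(1 − 0.4861) = -0.125

-0.125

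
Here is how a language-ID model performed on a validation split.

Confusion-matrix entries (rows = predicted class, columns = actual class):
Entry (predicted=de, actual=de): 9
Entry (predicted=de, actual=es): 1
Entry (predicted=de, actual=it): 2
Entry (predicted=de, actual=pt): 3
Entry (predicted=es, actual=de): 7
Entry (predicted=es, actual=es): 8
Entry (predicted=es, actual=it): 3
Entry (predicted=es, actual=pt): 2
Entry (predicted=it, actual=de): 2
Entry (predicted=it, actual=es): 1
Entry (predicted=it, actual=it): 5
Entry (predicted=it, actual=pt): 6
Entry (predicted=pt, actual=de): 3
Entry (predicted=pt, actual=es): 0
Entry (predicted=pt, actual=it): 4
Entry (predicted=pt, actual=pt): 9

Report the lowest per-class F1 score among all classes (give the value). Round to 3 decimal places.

Per-class F1 score (2·TP/(2·TP+FP+FN)):
  de: TP=9, FP=1+2+3=6, FN=7+2+3=12 → 18/36 = 0.5000
  es: TP=8, FP=7+3+2=12, FN=1+1+0=2 → 16/30 = 0.5333
  it: TP=5, FP=2+1+6=9, FN=2+3+4=9 → 10/28 = 0.3571
  pt: TP=9, FP=3+0+4=7, FN=3+2+6=11 → 18/36 = 0.5000
Lowest is class 'it' with F1 score = 0.357.

0.357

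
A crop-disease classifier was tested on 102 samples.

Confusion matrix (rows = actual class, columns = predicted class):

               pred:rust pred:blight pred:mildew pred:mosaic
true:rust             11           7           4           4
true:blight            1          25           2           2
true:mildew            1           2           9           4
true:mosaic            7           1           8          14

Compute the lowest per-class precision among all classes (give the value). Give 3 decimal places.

Per-class precision (TP/(TP+FP)):
  rust: TP=11, FP=1+1+7=9 → 11/20 = 0.5500
  blight: TP=25, FP=7+2+1=10 → 25/35 = 0.7143
  mildew: TP=9, FP=4+2+8=14 → 9/23 = 0.3913
  mosaic: TP=14, FP=4+2+4=10 → 14/24 = 0.5833
Lowest is class 'mildew' with precision = 0.391.

0.391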